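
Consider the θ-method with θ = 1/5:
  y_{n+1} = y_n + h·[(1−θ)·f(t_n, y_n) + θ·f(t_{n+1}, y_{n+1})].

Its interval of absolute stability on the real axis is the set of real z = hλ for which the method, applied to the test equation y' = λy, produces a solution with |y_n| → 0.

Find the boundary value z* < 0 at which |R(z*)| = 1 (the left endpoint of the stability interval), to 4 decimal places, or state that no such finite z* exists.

left endpoint -3.3333.

With y'=λy (z=hλ):
  y_{n+1} = y_n + z·[4/5·y_n + 1/5·y_{n+1}] ⇒ (1 − 1/5z)y_{n+1} = (1 + 4/5z)y_n
  Hence R(z) = (1 + 4/5z)/(1 − 1/5z).

Solve |R(x)|<1 on ℝ⁻.
x=-1.8: |R|=0.3235
R=−1: 1+4/5x = −1+1/5x ⇒ -3/5x=2 ⇒ x=2/(-3/5)=-3.3333
Confirm numerically:
  x=-2.175: |R|=0.51568 <1
  x=-2.166: |R|=0.51130 <1
  x=-1.895: |R|=0.37418 <1
  x=-1.742: |R|=0.29190 <1
  x=-3.920: |R|=1.19731 >1
  x=-3.697: |R|=1.12545 >1
  x=-3.652: |R|=1.11049 >1
So |R|<1 on (-3.3333, 0).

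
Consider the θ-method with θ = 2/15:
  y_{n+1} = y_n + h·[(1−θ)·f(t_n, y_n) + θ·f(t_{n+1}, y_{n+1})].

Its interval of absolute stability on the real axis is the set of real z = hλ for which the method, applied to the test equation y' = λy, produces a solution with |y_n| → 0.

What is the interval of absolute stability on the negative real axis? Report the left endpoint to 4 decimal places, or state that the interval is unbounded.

z∈(-2.7273,0).

Test eqn y'=λy, z=hλ:
  y_{n+1} = y_n + z·[13/15·y_n + 2/15·y_{n+1}] ⇒ (1 − 2/15z)y_{n+1} = (1 + 13/15z)y_n
  ⇒ R(z) = (1 + 13/15z)/(1 − 2/15z).

Solve |R(x)|<1 on ℝ⁻.
x=-0.81: |R|=0.2690
R=−1: 1+13/15x = −1+2/15x ⇒ -11/15x=2 ⇒ x=2/(-11/15)=-2.7273
Confirm numerically:
  x=-2.636: |R|=0.95047 <1
  x=-2.024: |R|=0.59387 <1
  x=-1.585: |R|=0.30848 <1
  x=-3.132: |R|=1.20937 >1
  x=-3.098: |R|=1.19239 >1
  x=-2.874: |R|=1.07779 >1
Stable set (-2.7273, 0).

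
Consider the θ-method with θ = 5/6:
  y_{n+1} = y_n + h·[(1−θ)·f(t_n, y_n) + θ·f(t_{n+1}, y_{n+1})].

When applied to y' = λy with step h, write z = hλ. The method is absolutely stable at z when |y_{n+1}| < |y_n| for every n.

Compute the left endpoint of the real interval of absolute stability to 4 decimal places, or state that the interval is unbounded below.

(−∞, 0) — no finite endpoint.

Test eqn y'=λy, z=hλ:
  y_{n+1} = y_n + z·[1/6·y_n + 5/6·y_{n+1}] ⇒ (1 − 5/6z)y_{n+1} = (1 + 1/6z)y_n
  ⇒ R(z) = (1 + 1/6z)/(1 − 5/6z).

Solve |R(x)|<1 on ℝ⁻.
x=-1.61: |R|=0.3125
x=-2: |R|=0.2500
x=-10: |R|=0.0714
x=-100: |R|=0.1858
θ=5/6≥1/2 ⇒ |1+1/6x|<|1−5/6x| ∀x<0 ⇒ interval (−∞,0).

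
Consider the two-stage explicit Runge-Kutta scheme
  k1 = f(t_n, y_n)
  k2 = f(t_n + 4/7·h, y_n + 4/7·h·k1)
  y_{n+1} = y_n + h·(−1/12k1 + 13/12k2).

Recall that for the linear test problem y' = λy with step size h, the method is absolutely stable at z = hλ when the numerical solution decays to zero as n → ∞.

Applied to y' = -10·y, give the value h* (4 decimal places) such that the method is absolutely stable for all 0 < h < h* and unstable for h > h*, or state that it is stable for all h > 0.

(-1.6154,0); λ=-10 ⇒ h* = (21/13)/10 = 0.1615.

With y'=λy (z=hλ):
  k1=λy_n ⇒ h·k1=z·y_n;  k2=λ(1+4/7z)y_n ⇒ h·k2=z(1+4/7z)y_n
  y_{n+1}/y_n = 1 − 1/12z + 13/12z(1+4/7z) = 1 + z + 13/21z²
  Hence R(z) = 1 + z + 13/21z².

Boundary: |R(x)|=1, x<0.
x=-0.39: |R|=0.7042
R=1: x+13/21x²=0 ⇒ x=−21/13=-1.6154; min R=1−1/(4·13/21)=0.5962>−1
Confirm numerically:
  x=-0.969: |R|=0.61226 <1
  x=-0.926: |R|=0.60482 <1
  x=-0.737: |R|=0.59925 <1
  x=-2.138: |R|=1.69169 >1
  x=-2.031: |R|=1.52255 >1
Interval (-1.6154, 0).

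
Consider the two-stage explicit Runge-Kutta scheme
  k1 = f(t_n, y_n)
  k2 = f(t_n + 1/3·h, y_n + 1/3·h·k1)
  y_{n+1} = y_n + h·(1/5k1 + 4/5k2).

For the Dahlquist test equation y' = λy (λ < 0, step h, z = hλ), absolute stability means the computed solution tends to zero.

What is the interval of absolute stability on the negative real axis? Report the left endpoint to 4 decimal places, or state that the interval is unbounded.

z∈(-3.7500,0).

With y'=λy (z=hλ):
  k1=λy_n ⇒ h·k1=z·y_n;  k2=λ(1+1/3z)y_n ⇒ h·k2=z(1+1/3z)y_n
  y_{n+1}/y_n = 1 + 1/5z + 4/5z(1+1/3z) = 1 + z + 4/15z²
  ⇒ R(z) = 1 + z + 4/15z².

Boundary: |R(x)|=1, x<0.
x=-0.31: |R|=0.7156
R=1: x+4/15x²=0 ⇒ x=−15/4=-3.7500; min R=1−1/(4·4/15)=0.0625>−1
Confirm numerically:
  x=-2.819: |R|=0.30014 <1
  x=-2.315: |R|=0.11413 <1
  x=-2.131: |R|=0.07998 <1
  x=-1.881: |R|=0.06251 <1
  x=-4.150: |R|=1.44267 >1
  x=-4.104: |R|=1.38742 >1
  x=-3.843: |R|=1.09531 >1
So |R|<1 on (-3.7500, 0).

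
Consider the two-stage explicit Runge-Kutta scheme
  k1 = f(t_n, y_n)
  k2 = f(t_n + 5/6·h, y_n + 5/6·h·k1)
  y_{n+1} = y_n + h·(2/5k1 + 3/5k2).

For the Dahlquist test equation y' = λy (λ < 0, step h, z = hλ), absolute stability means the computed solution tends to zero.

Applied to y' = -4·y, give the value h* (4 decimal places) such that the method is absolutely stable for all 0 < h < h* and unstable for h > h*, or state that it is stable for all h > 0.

Test eqn y'=λy, z=hλ:
  k1=λy_n ⇒ h·k1=z·y_n;  k2=λ(1+5/6z)y_n ⇒ h·k2=z(1+5/6z)y_n
  y_{n+1}/y_n = 1 + 2/5z + 3/5z(1+5/6z) = 1 + z + 1/2z²
  so R(z) = 1 + z + 1/2z².

Solve |R(x)|<1 on ℝ⁻.
x=-1.74: |R|=0.7738
R=1: x+1/2x²=0 ⇒ x=−2=-2.0000; min R=1−1/(4·1/2)=0.5000>−1
Confirm numerically:
  x=-1.784: |R|=0.80733 <1
  x=-1.307: |R|=0.54712 <1
  x=-1.151: |R|=0.51140 <1
  x=-2.561: |R|=1.71836 >1
  x=-2.492: |R|=1.61303 >1
  x=-2.189: |R|=1.20686 >1
Stable set (-2.0000, 0).

(-2.0000,0); λ=-4 ⇒ h* = (2)/4 = 0.5000.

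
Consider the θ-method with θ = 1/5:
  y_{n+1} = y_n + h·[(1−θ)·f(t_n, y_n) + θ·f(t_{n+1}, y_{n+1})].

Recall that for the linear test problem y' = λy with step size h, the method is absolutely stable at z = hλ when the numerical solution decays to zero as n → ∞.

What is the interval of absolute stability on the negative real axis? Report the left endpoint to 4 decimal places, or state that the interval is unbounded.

Test eqn y'=λy, z=hλ:
  y_{n+1} = y_n + z·[4/5·y_n + 1/5·y_{n+1}] ⇒ (1 − 1/5z)y_{n+1} = (1 + 4/5z)y_n
  ⇒ R(z) = (1 + 4/5z)/(1 − 1/5z).

Boundary: |R(x)|=1, x<0.
x=-1.07: |R|=0.1186
R=−1: 1+4/5x = −1+1/5x ⇒ -3/5x=2 ⇒ x=2/(-3/5)=-3.3333
Confirm numerically:
  x=-3.263: |R|=0.97446 <1
  x=-2.674: |R|=0.74225 <1
  x=-2.076: |R|=0.46693 <1
  x=-3.873: |R|=1.18246 >1
  x=-3.639: |R|=1.10615 >1
Interval (-3.3333, 0).

z∈(-3.3333,0).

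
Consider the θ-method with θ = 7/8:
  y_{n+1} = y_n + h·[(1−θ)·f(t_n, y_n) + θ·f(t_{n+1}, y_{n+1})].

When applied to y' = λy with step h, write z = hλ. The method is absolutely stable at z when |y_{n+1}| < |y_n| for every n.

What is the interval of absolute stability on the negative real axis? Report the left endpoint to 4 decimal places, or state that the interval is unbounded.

On y'=λy, z=hλ:
  y_{n+1} = y_n + z·[1/8·y_n + 7/8·y_{n+1}] ⇒ (1 − 7/8z)y_{n+1} = (1 + 1/8z)y_n
  Hence R(z) = (1 + 1/8z)/(1 − 7/8z).

Need |R(x)|<1, x<0.
x=-0.61: |R|=0.6023
x=-2: |R|=0.2727
x=-10: |R|=0.0256
x=-100: |R|=0.1299
θ=7/8≥1/2 ⇒ |1+1/8x|<|1−7/8x| ∀x<0 ⇒ unbounded interval.

interval (−∞, 0).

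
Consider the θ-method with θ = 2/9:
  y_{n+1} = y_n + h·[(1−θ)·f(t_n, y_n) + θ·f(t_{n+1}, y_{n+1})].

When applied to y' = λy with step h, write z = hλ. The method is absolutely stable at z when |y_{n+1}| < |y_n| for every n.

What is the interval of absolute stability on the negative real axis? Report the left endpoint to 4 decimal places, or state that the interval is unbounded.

Set f=λy, z=hλ:
  y_{n+1} = y_n + z·[7/9·y_n + 2/9·y_{n+1}] ⇒ (1 − 2/9z)y_{n+1} = (1 + 7/9z)y_n
  so R(z) = (1 + 7/9z)/(1 − 2/9z).

Need |R(x)|<1, x<0.
x=-1.59: |R|=0.1749
R=−1: 1+7/9x = −1+2/9x ⇒ -5/9x=2 ⇒ x=2/(-5/9)=-3.6000
Confirm numerically:
  x=-3.471: |R|=0.95954 <1
  x=-2.183: |R|=0.46992 <1
  x=-1.947: |R|=0.35900 <1
  x=-1.741: |R|=0.25533 <1
  x=-4.166: |R|=1.16328 >1
  x=-3.887: |R|=1.08555 >1
  x=-3.711: |R|=1.03380 >1
Stable set (-3.6000, 0).

z∈(-3.6000,0).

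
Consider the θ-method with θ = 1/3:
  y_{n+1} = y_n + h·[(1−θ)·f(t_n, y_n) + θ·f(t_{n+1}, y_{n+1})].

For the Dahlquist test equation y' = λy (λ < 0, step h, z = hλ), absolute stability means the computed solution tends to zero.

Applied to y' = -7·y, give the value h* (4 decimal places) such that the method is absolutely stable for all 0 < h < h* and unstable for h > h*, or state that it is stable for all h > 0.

(-6.0000,0); λ=-7 ⇒ h* = (6)/7 = 0.8571.

Test eqn y'=λy, z=hλ:
  y_{n+1} = y_n + z·[2/3·y_n + 1/3·y_{n+1}] ⇒ (1 − 1/3z)y_{n+1} = (1 + 2/3z)y_n
  so R(z) = (1 + 2/3z)/(1 − 1/3z).

Find x<0 with |R(x)|<1.
x=-1.34: |R|=0.0737
R=−1: 1+2/3x = −1+1/3x ⇒ -1/3x=2 ⇒ x=2/(-1/3)=-6.0000
Confirm numerically:
  x=-5.424: |R|=0.93162 <1
  x=-3.778: |R|=0.67217 <1
  x=-2.849: |R|=0.46128 <1
  x=-2.779: |R|=0.44264 <1
  x=-6.172: |R|=1.01875 >1
  x=-6.145: |R|=1.01586 >1
Interval (-6.0000, 0).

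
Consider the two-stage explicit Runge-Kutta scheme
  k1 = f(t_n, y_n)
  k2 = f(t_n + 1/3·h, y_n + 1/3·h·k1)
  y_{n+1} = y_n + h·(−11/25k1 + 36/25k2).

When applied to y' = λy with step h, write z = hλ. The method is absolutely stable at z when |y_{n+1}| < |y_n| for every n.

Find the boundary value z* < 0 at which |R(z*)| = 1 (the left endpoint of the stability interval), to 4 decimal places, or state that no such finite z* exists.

With y'=λy (z=hλ):
  k1=λy_n ⇒ h·k1=z·y_n;  k2=λ(1+1/3z)y_n ⇒ h·k2=z(1+1/3z)y_n
  y_{n+1}/y_n = 1 − 11/25z + 36/25z(1+1/3z) = 1 + z + 12/25z²
  Hence R(z) = 1 + z + 12/25z².

Solve |R(x)|<1 on ℝ⁻.
x=-0.45: |R|=0.6472
R=1: x+12/25x²=0 ⇒ x=−25/12=-2.0833; min R=1−1/(4·12/25)=0.4792>−1
Confirm numerically:
  x=-1.784: |R|=0.74367 <1
  x=-1.599: |R|=0.62826 <1
  x=-1.010: |R|=0.47965 <1
  x=-0.959: |R|=0.48245 <1
  x=-2.612: |R|=1.66282 >1
  x=-2.521: |R|=1.52961 >1
So |R|<1 on (-2.0833, 0).

left endpoint -2.0833.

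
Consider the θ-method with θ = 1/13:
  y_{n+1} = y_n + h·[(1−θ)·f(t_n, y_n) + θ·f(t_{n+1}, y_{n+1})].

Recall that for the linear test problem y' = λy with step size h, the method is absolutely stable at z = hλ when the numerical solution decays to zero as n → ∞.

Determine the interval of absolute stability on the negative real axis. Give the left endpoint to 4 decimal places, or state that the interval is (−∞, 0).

(-2.3636, 0).

With y'=λy (z=hλ):
  y_{n+1} = y_n + z·[12/13·y_n + 1/13·y_{n+1}] ⇒ (1 − 1/13z)y_{n+1} = (1 + 12/13z)y_n
  R(z) = (1 + 12/13z)/(1 − 1/13z).

Find x<0 with |R(x)|<1.
x=-1.39: |R|=0.2557
R=−1: 1+12/13x = −1+1/13x ⇒ -11/13x=2 ⇒ x=2/(-11/13)=-2.3636
Confirm numerically:
  x=-1.818: |R|=0.59495 <1
  x=-1.803: |R|=0.58340 <1
  x=-1.224: |R|=0.11867 <1
  x=-0.979: |R|=0.08956 <1
  x=-2.672: |R|=1.21644 >1
  x=-2.509: |R|=1.10310 >1
Interval (-2.3636, 0).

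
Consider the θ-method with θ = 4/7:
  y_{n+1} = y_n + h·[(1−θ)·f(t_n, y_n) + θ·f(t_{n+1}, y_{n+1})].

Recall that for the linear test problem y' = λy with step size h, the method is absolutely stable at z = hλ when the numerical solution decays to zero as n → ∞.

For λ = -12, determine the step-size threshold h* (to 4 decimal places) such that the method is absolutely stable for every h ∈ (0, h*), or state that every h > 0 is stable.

With y'=λy (z=hλ):
  y_{n+1} = y_n + z·[3/7·y_n + 4/7·y_{n+1}] ⇒ (1 − 4/7z)y_{n+1} = (1 + 3/7z)y_n
  ⇒ R(z) = (1 + 3/7z)/(1 − 4/7z).

Need |R(x)|<1, x<0.
x=-1.17: |R|=0.2988
x=-2: |R|=0.0667
x=-10: |R|=0.4894
x=-100: |R|=0.7199
θ=4/7≥1/2 ⇒ |1+3/7x|<|1−4/7x| ∀x<0 ⇒ stable on all of ℝ⁻.

(−∞, 0) — no finite endpoint. Any h>0 works for λ=-12.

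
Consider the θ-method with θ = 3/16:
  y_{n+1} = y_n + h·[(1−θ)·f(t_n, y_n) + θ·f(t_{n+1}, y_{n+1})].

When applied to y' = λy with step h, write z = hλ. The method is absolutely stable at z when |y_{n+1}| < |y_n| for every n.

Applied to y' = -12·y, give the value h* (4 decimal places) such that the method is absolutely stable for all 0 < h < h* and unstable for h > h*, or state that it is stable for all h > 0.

(-3.2000,0); λ=-12 ⇒ h* = (16/5)/12 = 0.2667.

On y'=λy, z=hλ:
  y_{n+1} = y_n + z·[13/16·y_n + 3/16·y_{n+1}] ⇒ (1 − 3/16z)y_{n+1} = (1 + 13/16z)y_n
  R(z) = (1 + 13/16z)/(1 − 3/16z).

Boundary: |R(x)|=1, x<0.
x=-1.49: |R|=0.1646
R=−1: 1+13/16x = −1+3/16x ⇒ -5/8x=2 ⇒ x=2/(-5/8)=-3.2000
Confirm numerically:
  x=-3.176: |R|=0.99060 <1
  x=-3.075: |R|=0.95045 <1
  x=-2.270: |R|=0.59228 <1
  x=-3.536: |R|=1.12628 >1
  x=-3.452: |R|=1.09561 >1
  x=-3.414: |R|=1.08155 >1
Stable set (-3.2000, 0).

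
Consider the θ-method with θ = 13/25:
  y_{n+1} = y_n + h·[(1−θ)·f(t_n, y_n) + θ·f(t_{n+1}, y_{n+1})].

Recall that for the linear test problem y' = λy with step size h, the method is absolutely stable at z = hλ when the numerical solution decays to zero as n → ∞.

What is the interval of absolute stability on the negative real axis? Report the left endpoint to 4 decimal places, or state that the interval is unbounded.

Test eqn y'=λy, z=hλ:
  y_{n+1} = y_n + z·[12/25·y_n + 13/25·y_{n+1}] ⇒ (1 − 13/25z)y_{n+1} = (1 + 12/25z)y_n
  ⇒ R(z) = (1 + 12/25z)/(1 − 13/25z).

Need |R(x)|<1, x<0.
x=-1.04: |R|=0.3250
x=-2: |R|=0.0196
x=-10: |R|=0.6129
x=-100: |R|=0.8868
θ=13/25≥1/2 ⇒ |1+12/25x|<|1−13/25x| ∀x<0 ⇒ stable on all of ℝ⁻.

(−∞, 0) — no finite endpoint.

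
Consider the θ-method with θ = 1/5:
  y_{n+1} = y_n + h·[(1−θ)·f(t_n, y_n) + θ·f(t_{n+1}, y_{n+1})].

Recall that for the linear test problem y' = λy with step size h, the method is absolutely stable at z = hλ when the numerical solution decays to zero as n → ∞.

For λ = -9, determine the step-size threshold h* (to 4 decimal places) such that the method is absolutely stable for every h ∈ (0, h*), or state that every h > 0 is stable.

Set f=λy, z=hλ:
  y_{n+1} = y_n + z·[4/5·y_n + 1/5·y_{n+1}] ⇒ (1 − 1/5z)y_{n+1} = (1 + 4/5z)y_n
  Hence R(z) = (1 + 4/5z)/(1 − 1/5z).

Find x<0 with |R(x)|<1.
x=-0.73: |R|=0.3630
R=−1: 1+4/5x = −1+1/5x ⇒ -3/5x=2 ⇒ x=2/(-3/5)=-3.3333
Confirm numerically:
  x=-3.030: |R|=0.88667 <1
  x=-1.864: |R|=0.35781 <1
  x=-1.863: |R|=0.35728 <1
  x=-3.745: |R|=1.14122 >1
  x=-3.713: |R|=1.13072 >1
  x=-3.393: |R|=1.02133 >1
Interval (-3.3333, 0).

(-3.3333,0); λ=-9 ⇒ h* = (10/3)/9 = 0.3704.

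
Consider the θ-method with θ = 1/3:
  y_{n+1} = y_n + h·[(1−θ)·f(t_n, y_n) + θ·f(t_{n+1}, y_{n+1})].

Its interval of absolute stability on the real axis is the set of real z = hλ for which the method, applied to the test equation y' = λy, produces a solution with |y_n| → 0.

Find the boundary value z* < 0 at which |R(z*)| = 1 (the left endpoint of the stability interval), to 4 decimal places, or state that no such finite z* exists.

Test eqn y'=λy, z=hλ:
  y_{n+1} = y_n + z·[2/3·y_n + 1/3·y_{n+1}] ⇒ (1 − 1/3z)y_{n+1} = (1 + 2/3z)y_n
  R(z) = (1 + 2/3z)/(1 − 1/3z).

Boundary: |R(x)|=1, x<0.
x=-1.43: |R|=0.0316
R=−1: 1+2/3x = −1+1/3x ⇒ -1/3x=2 ⇒ x=2/(-1/3)=-6.0000
Confirm numerically:
  x=-4.158: |R|=0.74267 <1
  x=-3.281: |R|=0.56711 <1
  x=-3.114: |R|=0.52797 <1
  x=-2.526: |R|=0.37134 <1
  x=-6.300: |R|=1.03226 >1
  x=-6.297: |R|=1.03195 >1
Interval (-6.0000, 0).

z* = -6.0000.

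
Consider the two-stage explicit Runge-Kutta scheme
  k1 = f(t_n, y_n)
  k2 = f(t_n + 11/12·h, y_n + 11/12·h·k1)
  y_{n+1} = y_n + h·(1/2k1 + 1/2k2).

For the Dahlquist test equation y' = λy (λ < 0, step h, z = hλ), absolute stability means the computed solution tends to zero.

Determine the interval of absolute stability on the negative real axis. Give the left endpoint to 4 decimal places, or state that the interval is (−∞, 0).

With y'=λy (z=hλ):
  k1=λy_n ⇒ h·k1=z·y_n;  k2=λ(1+11/12z)y_n ⇒ h·k2=z(1+11/12z)y_n
  y_{n+1}/y_n = 1 + 1/2z + 1/2z(1+11/12z) = 1 + z + 11/24z²
  R(z) = 1 + z + 11/24z².

Need |R(x)|<1, x<0.
x=-0.9: |R|=0.4712
R=1: x+11/24x²=0 ⇒ x=−24/11=-2.1818; min R=1−1/(4·11/24)=0.4545>−1
Confirm numerically:
  x=-1.627: |R|=0.58627 <1
  x=-1.538: |R|=0.54616 <1
  x=-1.350: |R|=0.48531 <1
  x=-1.050: |R|=0.45531 <1
  x=-2.741: |R|=1.70250 >1
  x=-2.736: |R|=1.69494 >1
So |R|<1 on (-2.1818, 0).

(-2.1818, 0).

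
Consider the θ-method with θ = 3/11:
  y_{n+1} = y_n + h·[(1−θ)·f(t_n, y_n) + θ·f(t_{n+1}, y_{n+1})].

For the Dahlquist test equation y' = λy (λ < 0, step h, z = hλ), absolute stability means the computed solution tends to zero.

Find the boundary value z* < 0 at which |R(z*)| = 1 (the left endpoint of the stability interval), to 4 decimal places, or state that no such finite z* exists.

z* = -4.4000.

Test eqn y'=λy, z=hλ:
  y_{n+1} = y_n + z·[8/11·y_n + 3/11·y_{n+1}] ⇒ (1 − 3/11z)y_{n+1} = (1 + 8/11z)y_n
  ⇒ R(z) = (1 + 8/11z)/(1 − 3/11z).

Find x<0 with |R(x)|<1.
x=-0.51: |R|=0.5523
R=−1: 1+8/11x = −1+3/11x ⇒ -5/11x=2 ⇒ x=2/(-5/11)=-4.4000
Confirm numerically:
  x=-4.152: |R|=0.94714 <1
  x=-3.502: |R|=0.79122 <1
  x=-2.547: |R|=0.50298 <1
  x=-2.143: |R|=0.35252 <1
  x=-4.955: |R|=1.10729 >1
  x=-4.818: |R|=1.08211 >1
  x=-4.747: |R|=1.06874 >1
Stable set (-4.4000, 0).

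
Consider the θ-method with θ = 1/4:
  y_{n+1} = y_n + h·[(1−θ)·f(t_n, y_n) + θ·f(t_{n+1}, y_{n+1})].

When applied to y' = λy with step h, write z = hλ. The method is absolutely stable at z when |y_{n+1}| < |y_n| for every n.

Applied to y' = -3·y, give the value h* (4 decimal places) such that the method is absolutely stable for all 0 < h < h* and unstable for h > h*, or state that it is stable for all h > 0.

(-4.0000,0); λ=-3 ⇒ h* = (4)/3 = 1.3333.

Test eqn y'=λy, z=hλ:
  y_{n+1} = y_n + z·[3/4·y_n + 1/4·y_{n+1}] ⇒ (1 − 1/4z)y_{n+1} = (1 + 3/4z)y_n
  Hence R(z) = (1 + 3/4z)/(1 − 1/4z).

Need |R(x)|<1, x<0.
x=-1.01: |R|=0.1936
R=−1: 1+3/4x = −1+1/4x ⇒ -1/2x=2 ⇒ x=2/(-1/2)=-4.0000
Confirm numerically:
  x=-2.251: |R|=0.44041 <1
  x=-2.225: |R|=0.42972 <1
  x=-2.002: |R|=0.33422 <1
  x=-4.424: |R|=1.10066 >1
  x=-4.071: |R|=1.01759 >1
Interval (-4.0000, 0).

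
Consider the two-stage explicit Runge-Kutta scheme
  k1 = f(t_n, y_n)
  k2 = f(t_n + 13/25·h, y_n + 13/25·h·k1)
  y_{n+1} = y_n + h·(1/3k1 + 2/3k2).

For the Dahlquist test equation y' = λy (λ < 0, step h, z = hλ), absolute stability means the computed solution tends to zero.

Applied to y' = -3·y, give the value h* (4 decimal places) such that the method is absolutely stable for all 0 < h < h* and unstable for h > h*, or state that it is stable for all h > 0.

(-2.8846,0); λ=-3 ⇒ h* = (75/26)/3 = 0.9615.

Set f=λy, z=hλ:
  k1=λy_n ⇒ h·k1=z·y_n;  k2=λ(1+13/25z)y_n ⇒ h·k2=z(1+13/25z)y_n
  y_{n+1}/y_n = 1 + 1/3z + 2/3z(1+13/25z) = 1 + z + 26/75z²
  Hence R(z) = 1 + z + 26/75z².

Boundary: |R(x)|=1, x<0.
x=-0.64: |R|=0.5020
R=1: x+26/75x²=0 ⇒ x=−75/26=-2.8846; min R=1−1/(4·26/75)=0.2788>−1
Confirm numerically:
  x=-2.544: |R|=0.69960 <1
  x=-2.184: |R|=0.46955 <1
  x=-1.211: |R|=0.29739 <1
  x=-3.414: |R|=1.62654 >1
  x=-3.120: |R|=1.25459 >1
Stable set (-2.8846, 0).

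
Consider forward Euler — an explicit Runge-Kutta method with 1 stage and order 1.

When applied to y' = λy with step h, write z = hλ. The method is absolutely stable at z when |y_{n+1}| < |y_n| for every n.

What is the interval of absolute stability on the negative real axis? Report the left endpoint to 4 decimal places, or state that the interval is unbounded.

(-2.0000, 0).

With y'=λy (z=hλ):
  order 1, 1-stage ⇒ R(z)=1+z
  (e.g. R(-0.91)=0.09000, |R|=0.09000)

Need |R(x)|<1, x<0.
x=-0.91: |R|=0.0900
|R(-2.01)|=1.0100 |R(-0.86)|=0.1400 |R(-0.51)|=0.4900
Bisect:
  x_lo=-2.7260 |R|=1.7260  x_hi=-0.1918 |R|=0.8082
  mid=-1.45887 |R|=0.45887 →hi
  mid=-2.09242 |R|=1.09242 →lo
  mid=-1.77564 |R|=0.77564 →hi
  mid=-1.93403 |R|=0.93403 →hi
  mid=-2.01322 |R|=1.01322 →lo
  mid=-1.97363 |R|=0.97363 →hi
  mid=-1.99343 |R|=0.99343 →hi
  mid=-2.00333 |R|=1.00333 →lo
  mid=-1.99838 |R|=0.99838 →hi
  mid=-2.00085 |R|=1.00085 →lo
  ...
  [-2.00008,-1.99992] ⇒ x*=-2.0000
So |R|<1 on (-2.0000, 0).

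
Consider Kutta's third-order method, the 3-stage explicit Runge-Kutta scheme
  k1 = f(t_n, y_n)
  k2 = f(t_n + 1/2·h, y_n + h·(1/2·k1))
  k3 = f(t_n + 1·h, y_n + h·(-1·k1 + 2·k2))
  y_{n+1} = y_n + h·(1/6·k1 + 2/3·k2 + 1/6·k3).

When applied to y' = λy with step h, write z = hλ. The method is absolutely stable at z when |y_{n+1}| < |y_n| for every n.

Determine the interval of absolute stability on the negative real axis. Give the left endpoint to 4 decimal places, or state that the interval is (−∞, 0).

With y'=λy (z=hλ):
  order 3, 3-stage ⇒ R(z)=1+z+z^2/2+z^3/6
  (e.g. R(-1.21)=0.22679, |R|=0.22679)

Find x<0 with |R(x)|<1.
x=-1.21: |R|=0.2268
|R(-2.57)|=1.0966 |R(-1.61)|=0.0095 |R(-1.24)|=0.2110
Bisect:
  x_lo=-3.1018 |R|=2.2652  x_hi=-0.2868 |R|=0.7504
  mid=-1.69434 |R|=0.06963 →hi
  mid=-2.39810 |R|=0.82118 →hi
  mid=-2.74997 |R|=1.43484 →lo
  mid=-2.57403 |R|=1.10365 →lo
  mid=-2.48606 |R|=0.95667 →hi
  mid=-2.53005 |R|=1.02868 →lo
  mid=-2.50806 |R|=0.99231 →hi
  mid=-2.51905 |R|=1.01040 →lo
  ...
  [-2.51287,-2.51270] ⇒ x*=-2.5127
Interval (-2.5127, 0).

z∈(-2.5127,0).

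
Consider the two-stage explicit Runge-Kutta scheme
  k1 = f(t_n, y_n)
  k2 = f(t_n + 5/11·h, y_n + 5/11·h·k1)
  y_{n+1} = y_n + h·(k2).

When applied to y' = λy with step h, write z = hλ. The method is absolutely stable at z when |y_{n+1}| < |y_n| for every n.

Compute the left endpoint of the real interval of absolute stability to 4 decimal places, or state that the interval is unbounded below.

On y'=λy, z=hλ:
  k1=λy_n ⇒ h·k1=z·y_n;  k2=λ(1+5/11z)y_n ⇒ h·k2=z(1+5/11z)y_n
  y_{n+1}/y_n = 1 + z(1+5/11z) = 1 + z + 5/11z²
  ⇒ R(z) = 1 + z + 5/11z².

Find x<0 with |R(x)|<1.
x=-1.54: |R|=0.5380
R=1: x+5/11x²=0 ⇒ x=−11/5=-2.2000; min R=1−1/(4·5/11)=0.4500>−1
Confirm numerically:
  x=-1.649: |R|=0.58700 <1
  x=-1.524: |R|=0.53172 <1
  x=-1.417: |R|=0.49568 <1
  x=-1.050: |R|=0.45114 <1
  x=-2.726: |R|=1.65176 >1
  x=-2.668: |R|=1.56756 >1
  x=-2.431: |R|=1.25526 >1
Stable set (-2.2000, 0).

z* = -2.2000.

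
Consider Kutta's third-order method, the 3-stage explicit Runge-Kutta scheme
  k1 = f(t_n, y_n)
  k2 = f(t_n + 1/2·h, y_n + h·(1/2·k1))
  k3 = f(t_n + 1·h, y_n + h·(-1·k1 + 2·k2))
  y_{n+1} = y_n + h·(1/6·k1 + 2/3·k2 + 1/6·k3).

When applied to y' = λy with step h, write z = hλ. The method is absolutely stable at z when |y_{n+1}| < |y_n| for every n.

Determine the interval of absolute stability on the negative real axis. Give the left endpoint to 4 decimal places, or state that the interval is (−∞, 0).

Test eqn y'=λy, z=hλ:
  order 3, 3-stage ⇒ R(z)=1+z+z^2/2+z^3/6
  (e.g. R(-1.32)=0.16787, |R|=0.16787)

Need |R(x)|<1, x<0.
x=-1.32: |R|=0.1679
|R(-2.35)|=0.7517 |R(-1.8)|=0.1520 |R(-1.31)|=0.1734
Bisect:
  x_lo=-2.9333 |R|=1.8376  x_hi=-0.3040 |R|=0.7375
  mid=-1.61866 |R|=0.01546 →hi
  mid=-2.27596 |R|=0.65087 →hi
  mid=-2.60461 |R|=1.15756 →lo
  mid=-2.44029 |R|=0.88477 →hi
  mid=-2.52245 |R|=1.01603 →lo
  mid=-2.48137 |R|=0.94915 →hi
  mid=-2.50191 |R|=0.98227 →hi
  mid=-2.51218 |R|=0.99907 →hi
  mid=-2.51731 |R|=1.00753 →lo
  mid=-2.51475 |R|=1.00329 →lo
  ...
  [-2.51282,-2.51266] ⇒ x*=-2.5127
Stable set (-2.5127, 0).

(-2.5127, 0).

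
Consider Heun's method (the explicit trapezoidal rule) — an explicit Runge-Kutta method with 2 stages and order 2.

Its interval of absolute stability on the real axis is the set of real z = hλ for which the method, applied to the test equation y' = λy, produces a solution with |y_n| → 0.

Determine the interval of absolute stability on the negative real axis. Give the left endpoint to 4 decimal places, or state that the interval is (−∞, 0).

(-2.0000, 0).

With y'=λy (z=hλ):
  order 2, 2-stage ⇒ R(z)=1+z+z^2/2
  (e.g. R(-1.6)=0.68000, |R|=0.68000)

Need |R(x)|<1, x<0.
x=-1.6: |R|=0.6800
|R(-2.07)|=1.0724 |R(-0.97)|=0.5005 |R(-0.9)|=0.5050
Bisect:
  x_lo=-2.6341 |R|=1.8351  x_hi=-0.2892 |R|=0.7526
  mid=-1.46165 |R|=0.60656 →hi
  mid=-2.04785 |R|=1.04899 →lo
  mid=-1.75475 |R|=0.78482 →hi
  mid=-1.90130 |R|=0.90617 →hi
  mid=-1.97457 |R|=0.97490 →hi
  mid=-2.01121 |R|=1.01127 →lo
  mid=-1.99289 |R|=0.99292 →hi
  mid=-2.00205 |R|=1.00205 →lo
  ...
  [-2.00005,-1.99991] ⇒ x*=-2.0000
Interval (-2.0000, 0).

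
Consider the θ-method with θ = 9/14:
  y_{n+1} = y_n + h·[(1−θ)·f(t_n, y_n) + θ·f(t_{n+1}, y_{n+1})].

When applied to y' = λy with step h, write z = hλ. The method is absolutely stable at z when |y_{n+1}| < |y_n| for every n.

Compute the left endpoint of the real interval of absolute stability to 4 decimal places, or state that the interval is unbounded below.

(−∞, 0) — no finite endpoint.

Set f=λy, z=hλ:
  y_{n+1} = y_n + z·[5/14·y_n + 9/14·y_{n+1}] ⇒ (1 − 9/14z)y_{n+1} = (1 + 5/14z)y_n
  so R(z) = (1 + 5/14z)/(1 − 9/14z).

Boundary: |R(x)|=1, x<0.
x=-0.9: |R|=0.4299
x=-2: |R|=0.1250
x=-10: |R|=0.3462
x=-100: |R|=0.5317
θ=9/14≥1/2 ⇒ |1+5/14x|<|1−9/14x| ∀x<0 ⇒ unbounded interval.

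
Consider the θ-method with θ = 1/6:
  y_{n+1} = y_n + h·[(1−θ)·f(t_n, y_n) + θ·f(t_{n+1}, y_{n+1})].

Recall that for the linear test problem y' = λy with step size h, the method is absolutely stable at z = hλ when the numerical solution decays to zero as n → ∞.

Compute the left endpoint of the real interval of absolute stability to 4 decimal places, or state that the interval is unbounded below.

z* = -3.0000.

Test eqn y'=λy, z=hλ:
  y_{n+1} = y_n + z·[5/6·y_n + 1/6·y_{n+1}] ⇒ (1 − 1/6z)y_{n+1} = (1 + 5/6z)y_n
  R(z) = (1 + 5/6z)/(1 − 1/6z).

Boundary: |R(x)|=1, x<0.
x=-1.02: |R|=0.1282
R=−1: 1+5/6x = −1+1/6x ⇒ -2/3x=2 ⇒ x=2/(-2/3)=-3.0000
Confirm numerically:
  x=-2.724: |R|=0.87345 <1
  x=-1.287: |R|=0.05970 <1
  x=-1.231: |R|=0.02144 <1
  x=-3.528: |R|=1.22166 >1
  x=-3.504: |R|=1.21212 >1
  x=-3.087: |R|=1.03830 >1
So |R|<1 on (-3.0000, 0).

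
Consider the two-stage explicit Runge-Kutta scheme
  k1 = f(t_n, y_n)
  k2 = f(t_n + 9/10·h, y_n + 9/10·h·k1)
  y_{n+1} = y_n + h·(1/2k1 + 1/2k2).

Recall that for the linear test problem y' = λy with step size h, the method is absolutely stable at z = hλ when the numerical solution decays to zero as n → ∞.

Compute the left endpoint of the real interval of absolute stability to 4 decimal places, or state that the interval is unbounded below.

left endpoint -2.2222.

Test eqn y'=λy, z=hλ:
  k1=λy_n ⇒ h·k1=z·y_n;  k2=λ(1+9/10z)y_n ⇒ h·k2=z(1+9/10z)y_n
  y_{n+1}/y_n = 1 + 1/2z + 1/2z(1+9/10z) = 1 + z + 9/20z²
  so R(z) = 1 + z + 9/20z².

Need |R(x)|<1, x<0.
x=-1.45: |R|=0.4961
R=1: x+9/20x²=0 ⇒ x=−20/9=-2.2222; min R=1−1/(4·9/20)=0.4444>−1
Confirm numerically:
  x=-2.168: |R|=0.94710 <1
  x=-2.045: |R|=0.83691 <1
  x=-1.247: |R|=0.45275 <1
  x=-1.077: |R|=0.44497 <1
  x=-2.758: |R|=1.66495 >1
  x=-2.754: |R|=1.65903 >1
  x=-2.618: |R|=1.46627 >1
Interval (-2.2222, 0).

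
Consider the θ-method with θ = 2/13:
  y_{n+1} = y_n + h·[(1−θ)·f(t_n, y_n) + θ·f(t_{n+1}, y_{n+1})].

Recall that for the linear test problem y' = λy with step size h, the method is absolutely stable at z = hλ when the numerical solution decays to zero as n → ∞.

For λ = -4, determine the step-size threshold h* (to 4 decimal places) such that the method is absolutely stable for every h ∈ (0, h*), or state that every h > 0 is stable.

Test eqn y'=λy, z=hλ:
  y_{n+1} = y_n + z·[11/13·y_n + 2/13·y_{n+1}] ⇒ (1 − 2/13z)y_{n+1} = (1 + 11/13z)y_n
  so R(z) = (1 + 11/13z)/(1 − 2/13z).

Find x<0 with |R(x)|<1.
x=-0.84: |R|=0.2561
R=−1: 1+11/13x = −1+2/13x ⇒ -9/13x=2 ⇒ x=2/(-9/13)=-2.8889
Confirm numerically:
  x=-2.766: |R|=0.94032 <1
  x=-1.969: |R|=0.51122 <1
  x=-1.888: |R|=0.46304 <1
  x=-1.384: |R|=0.14105 <1
  x=-3.097: |R|=1.09758 >1
  x=-3.088: |R|=1.09345 >1
Stable set (-2.8889, 0).

(-2.8889,0); λ=-4 ⇒ h* = (26/9)/4 = 0.7222.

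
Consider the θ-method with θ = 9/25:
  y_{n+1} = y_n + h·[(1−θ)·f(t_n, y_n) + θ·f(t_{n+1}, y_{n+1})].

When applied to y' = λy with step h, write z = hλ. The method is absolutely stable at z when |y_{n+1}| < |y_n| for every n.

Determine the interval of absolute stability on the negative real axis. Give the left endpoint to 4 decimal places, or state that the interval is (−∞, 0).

On y'=λy, z=hλ:
  y_{n+1} = y_n + z·[16/25·y_n + 9/25·y_{n+1}] ⇒ (1 − 9/25z)y_{n+1} = (1 + 16/25z)y_n
  Hence R(z) = (1 + 16/25z)/(1 − 9/25z).

Boundary: |R(x)|=1, x<0.
x=-1.3: |R|=0.1144
R=−1: 1+16/25x = −1+9/25x ⇒ -7/25x=2 ⇒ x=2/(-7/25)=-7.1429
Confirm numerically:
  x=-6.285: |R|=0.92638 <1
  x=-5.986: |R|=0.89733 <1
  x=-3.213: |R|=0.48979 <1
  x=-2.995: |R|=0.44115 <1
  x=-7.728: |R|=1.04332 >1
  x=-7.635: |R|=1.03676 >1
  x=-7.337: |R|=1.01493 >1
Interval (-7.1429, 0).

z∈(-7.1429,0).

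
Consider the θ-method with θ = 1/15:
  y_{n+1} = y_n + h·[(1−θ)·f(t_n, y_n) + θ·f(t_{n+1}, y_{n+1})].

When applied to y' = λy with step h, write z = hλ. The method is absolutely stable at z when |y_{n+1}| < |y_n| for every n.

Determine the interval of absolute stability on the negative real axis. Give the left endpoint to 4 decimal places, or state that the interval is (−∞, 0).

With y'=λy (z=hλ):
  y_{n+1} = y_n + z·[14/15·y_n + 1/15·y_{n+1}] ⇒ (1 − 1/15z)y_{n+1} = (1 + 14/15z)y_n
  so R(z) = (1 + 14/15z)/(1 − 1/15z).

Find x<0 with |R(x)|<1.
x=-1.06: |R|=0.0100
R=−1: 1+14/15x = −1+1/15x ⇒ -13/15x=2 ⇒ x=2/(-13/15)=-2.3077
Confirm numerically:
  x=-1.782: |R|=0.59278 <1
  x=-1.700: |R|=0.52695 <1
  x=-0.968: |R|=0.09068 <1
  x=-2.811: |R|=1.36736 >1
  x=-2.605: |R|=1.21954 >1
So |R|<1 on (-2.3077, 0).

(-2.3077, 0).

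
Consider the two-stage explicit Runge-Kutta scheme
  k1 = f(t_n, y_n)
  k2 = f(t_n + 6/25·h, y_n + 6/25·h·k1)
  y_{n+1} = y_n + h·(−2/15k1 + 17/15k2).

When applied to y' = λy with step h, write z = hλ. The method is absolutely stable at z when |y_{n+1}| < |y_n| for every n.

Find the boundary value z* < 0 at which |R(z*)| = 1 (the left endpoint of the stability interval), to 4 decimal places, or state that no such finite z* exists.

Test eqn y'=λy, z=hλ:
  k1=λy_n ⇒ h·k1=z·y_n;  k2=λ(1+6/25z)y_n ⇒ h·k2=z(1+6/25z)y_n
  y_{n+1}/y_n = 1 − 2/15z + 17/15z(1+6/25z) = 1 + z + 34/125z²
  Hence R(z) = 1 + z + 34/125z².

Boundary: |R(x)|=1, x<0.
x=-0.44: |R|=0.6127
R=1: x+34/125x²=0 ⇒ x=−125/34=-3.6765; min R=1−1/(4·34/125)=0.0809>−1
Confirm numerically:
  x=-3.137: |R|=0.53969 <1
  x=-2.537: |R|=0.21369 <1
  x=-2.291: |R|=0.13664 <1
  x=-2.025: |R|=0.09037 <1
  x=-4.166: |R|=1.55471 >1
  x=-3.719: |R|=1.04302 >1
Stable set (-3.6765, 0).

left endpoint -3.6765.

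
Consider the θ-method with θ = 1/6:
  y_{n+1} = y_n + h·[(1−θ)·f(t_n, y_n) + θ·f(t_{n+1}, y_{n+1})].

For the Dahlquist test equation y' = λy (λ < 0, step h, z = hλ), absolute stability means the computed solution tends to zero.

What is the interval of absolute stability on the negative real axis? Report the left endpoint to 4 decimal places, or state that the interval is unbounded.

z∈(-3.0000,0).

On y'=λy, z=hλ:
  y_{n+1} = y_n + z·[5/6·y_n + 1/6·y_{n+1}] ⇒ (1 − 1/6z)y_{n+1} = (1 + 5/6z)y_n
  Hence R(z) = (1 + 5/6z)/(1 − 1/6z).

Need |R(x)|<1, x<0.
x=-0.45: |R|=0.5814
R=−1: 1+5/6x = −1+1/6x ⇒ -2/3x=2 ⇒ x=2/(-2/3)=-3.0000
Confirm numerically:
  x=-2.636: |R|=0.83140 <1
  x=-2.087: |R|=0.54841 <1
  x=-2.000: |R|=0.50000 <1
  x=-3.268: |R|=1.11567 >1
  x=-3.213: |R|=1.09248 >1
Interval (-3.0000, 0).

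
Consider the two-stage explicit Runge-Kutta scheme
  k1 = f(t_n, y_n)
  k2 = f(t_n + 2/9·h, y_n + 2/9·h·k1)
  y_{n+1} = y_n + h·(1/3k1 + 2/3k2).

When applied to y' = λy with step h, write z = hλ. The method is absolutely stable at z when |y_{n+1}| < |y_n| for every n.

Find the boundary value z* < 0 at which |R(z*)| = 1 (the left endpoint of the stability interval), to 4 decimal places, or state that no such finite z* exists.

Set f=λy, z=hλ:
  k1=λy_n ⇒ h·k1=z·y_n;  k2=λ(1+2/9z)y_n ⇒ h·k2=z(1+2/9z)y_n
  y_{n+1}/y_n = 1 + 1/3z + 2/3z(1+2/9z) = 1 + z + 4/27z²
  Hence R(z) = 1 + z + 4/27z².

Solve |R(x)|<1 on ℝ⁻.
x=-1.78: |R|=0.3106
R=1: x+4/27x²=0 ⇒ x=−27/4=-6.7500; min R=1−1/(4·4/27)=-0.6875>−1
Confirm numerically:
  x=-3.905: |R|=0.64589 <1
  x=-3.345: |R|=0.68737 <1
  x=-2.711: |R|=0.62218 <1
  x=-7.341: |R|=1.64275 >1
  x=-7.299: |R|=1.59365 >1
  x=-7.267: |R|=1.55660 >1
Interval (-6.7500, 0).

z* = -6.7500.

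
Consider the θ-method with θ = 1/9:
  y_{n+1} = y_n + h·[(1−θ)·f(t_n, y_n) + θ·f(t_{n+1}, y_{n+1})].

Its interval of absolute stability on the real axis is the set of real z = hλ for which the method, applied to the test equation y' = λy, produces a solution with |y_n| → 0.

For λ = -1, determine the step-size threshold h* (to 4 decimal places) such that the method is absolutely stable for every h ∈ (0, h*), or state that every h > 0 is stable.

Test eqn y'=λy, z=hλ:
  y_{n+1} = y_n + z·[8/9·y_n + 1/9·y_{n+1}] ⇒ (1 − 1/9z)y_{n+1} = (1 + 8/9z)y_n
  Hence R(z) = (1 + 8/9z)/(1 − 1/9z).

Boundary: |R(x)|=1, x<0.
x=-1.16: |R|=0.0276
R=−1: 1+8/9x = −1+1/9x ⇒ -7/9x=2 ⇒ x=2/(-7/9)=-2.5714
Confirm numerically:
  x=-2.298: |R|=0.83059 <1
  x=-1.888: |R|=0.56062 <1
  x=-1.449: |R|=0.24806 <1
  x=-3.170: |R|=1.34429 >1
  x=-2.598: |R|=1.01604 >1
So |R|<1 on (-2.5714, 0).

(-2.5714,0); λ=-1 ⇒ h* = (18/7)/1 = 2.5714.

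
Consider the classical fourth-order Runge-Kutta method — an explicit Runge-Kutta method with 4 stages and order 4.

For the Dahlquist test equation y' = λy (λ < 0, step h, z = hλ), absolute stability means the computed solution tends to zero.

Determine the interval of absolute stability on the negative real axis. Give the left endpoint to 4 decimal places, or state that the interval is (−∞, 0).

Set f=λy, z=hλ:
  order 4, 4-stage ⇒ R(z)=1+z+z^2/2+z^3/6+z^4/24
  (e.g. R(-1.07)=0.35289, |R|=0.35289)

Solve |R(x)|<1 on ℝ⁻.
x=-1.07: |R|=0.3529
|R(-1.96)|=0.3208 |R(-0.97)|=0.3852 |R(-0.6)|=0.5494
Bisect:
  x_lo=-3.6424 |R|=3.2711  x_hi=-0.0719 |R|=0.9306
  mid=-1.85717 |R|=0.29545 →hi
  mid=-2.74978 |R|=0.94776 →hi
  mid=-3.19609 |R|=1.81781 →lo
  mid=-2.97293 |R|=1.32178 →lo
  mid=-2.86136 |R|=1.12087 →lo
  mid=-2.80557 |R|=1.03100 →lo
  mid=-2.77767 |R|=0.98857 →hi
  mid=-2.79162 |R|=1.00958 →lo
  mid=-2.78465 |R|=0.99903 →hi
  mid=-2.78813 |R|=1.00429 →lo
  ...
  [-2.78530,-2.78508] ⇒ x*=-2.7853
Interval (-2.7853, 0).

z∈(-2.7853,0).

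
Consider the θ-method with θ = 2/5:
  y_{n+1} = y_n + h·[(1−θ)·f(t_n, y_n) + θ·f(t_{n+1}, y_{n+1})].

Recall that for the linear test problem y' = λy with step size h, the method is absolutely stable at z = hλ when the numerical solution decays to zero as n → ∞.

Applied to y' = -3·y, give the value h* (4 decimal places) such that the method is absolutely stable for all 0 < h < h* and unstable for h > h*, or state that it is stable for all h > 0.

(-10.0000,0); λ=-3 ⇒ h* = (10)/3 = 3.3333.

With y'=λy (z=hλ):
  y_{n+1} = y_n + z·[3/5·y_n + 2/5·y_{n+1}] ⇒ (1 − 2/5z)y_{n+1} = (1 + 3/5z)y_n
  Hence R(z) = (1 + 3/5z)/(1 − 2/5z).

Boundary: |R(x)|=1, x<0.
x=-0.92: |R|=0.3275
R=−1: 1+3/5x = −1+2/5x ⇒ -1/5x=2 ⇒ x=2/(-1/5)=-10.0000
Confirm numerically:
  x=-9.452: |R|=0.97707 <1
  x=-7.122: |R|=0.85045 <1
  x=-5.345: |R|=0.70331 <1
  x=-5.215: |R|=0.68989 <1
  x=-10.568: |R|=1.02173 >1
  x=-10.167: |R|=1.00659 >1
Stable set (-10.0000, 0).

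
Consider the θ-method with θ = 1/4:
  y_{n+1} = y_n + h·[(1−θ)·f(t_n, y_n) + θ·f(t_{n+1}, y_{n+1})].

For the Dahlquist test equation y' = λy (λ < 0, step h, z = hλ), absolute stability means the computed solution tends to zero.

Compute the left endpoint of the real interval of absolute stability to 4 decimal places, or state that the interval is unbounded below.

z* = -4.0000.

Set f=λy, z=hλ:
  y_{n+1} = y_n + z·[3/4·y_n + 1/4·y_{n+1}] ⇒ (1 − 1/4z)y_{n+1} = (1 + 3/4z)y_n
  R(z) = (1 + 3/4z)/(1 − 1/4z).

Solve |R(x)|<1 on ℝ⁻.
x=-0.34: |R|=0.6866
R=−1: 1+3/4x = −1+1/4x ⇒ -1/2x=2 ⇒ x=2/(-1/2)=-4.0000
Confirm numerically:
  x=-2.957: |R|=0.70016 <1
  x=-2.869: |R|=0.67069 <1
  x=-2.260: |R|=0.44409 <1
  x=-2.193: |R|=0.41644 <1
  x=-4.586: |R|=1.13650 >1
  x=-4.565: |R|=1.13193 >1
Interval (-4.0000, 0).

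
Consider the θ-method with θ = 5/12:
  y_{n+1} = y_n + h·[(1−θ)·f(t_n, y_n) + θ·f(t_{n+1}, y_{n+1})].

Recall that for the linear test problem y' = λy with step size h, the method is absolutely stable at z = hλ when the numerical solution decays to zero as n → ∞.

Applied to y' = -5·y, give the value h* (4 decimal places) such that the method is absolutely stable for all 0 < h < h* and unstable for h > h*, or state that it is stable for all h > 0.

Set f=λy, z=hλ:
  y_{n+1} = y_n + z·[7/12·y_n + 5/12·y_{n+1}] ⇒ (1 − 5/12z)y_{n+1} = (1 + 7/12z)y_n
  ⇒ R(z) = (1 + 7/12z)/(1 − 5/12z).

Find x<0 with |R(x)|<1.
x=-0.79: |R|=0.4056
R=−1: 1+7/12x = −1+5/12x ⇒ -1/6x=2 ⇒ x=2/(-1/6)=-12.0000
Confirm numerically:
  x=-10.985: |R|=0.96967 <1
  x=-9.770: |R|=0.92671 <1
  x=-7.166: |R|=0.79787 <1
  x=-5.331: |R|=0.65495 <1
  x=-12.302: |R|=1.00822 >1
  x=-12.027: |R|=1.00075 >1
Stable set (-12.0000, 0).

(-12.0000,0); λ=-5 ⇒ h* = (12)/5 = 2.4000.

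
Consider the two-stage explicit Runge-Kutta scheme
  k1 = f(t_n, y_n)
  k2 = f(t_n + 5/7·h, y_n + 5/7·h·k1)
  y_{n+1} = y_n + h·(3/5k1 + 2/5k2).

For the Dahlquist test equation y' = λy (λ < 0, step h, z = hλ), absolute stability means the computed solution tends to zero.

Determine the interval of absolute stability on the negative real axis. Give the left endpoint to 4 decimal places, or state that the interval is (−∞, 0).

On y'=λy, z=hλ:
  k1=λy_n ⇒ h·k1=z·y_n;  k2=λ(1+5/7z)y_n ⇒ h·k2=z(1+5/7z)y_n
  y_{n+1}/y_n = 1 + 3/5z + 2/5z(1+5/7z) = 1 + z + 2/7z²
  so R(z) = 1 + z + 2/7z².

Solve |R(x)|<1 on ℝ⁻.
x=-1.16: |R|=0.2245
R=1: x+2/7x²=0 ⇒ x=−7/2=-3.5000; min R=1−1/(4·2/7)=0.1250>−1
Confirm numerically:
  x=-2.989: |R|=0.56361 <1
  x=-2.895: |R|=0.49958 <1
  x=-1.545: |R|=0.13701 <1
  x=-4.063: |R|=1.65356 >1
  x=-3.993: |R|=1.56244 >1
  x=-3.900: |R|=1.44571 >1
Interval (-3.5000, 0).

z∈(-3.5000,0).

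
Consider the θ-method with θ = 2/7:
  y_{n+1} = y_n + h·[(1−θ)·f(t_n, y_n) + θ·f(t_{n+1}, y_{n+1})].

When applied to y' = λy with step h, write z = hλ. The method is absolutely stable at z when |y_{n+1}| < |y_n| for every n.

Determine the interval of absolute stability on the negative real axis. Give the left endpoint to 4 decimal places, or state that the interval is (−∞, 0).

(-4.6667, 0).

Set f=λy, z=hλ:
  y_{n+1} = y_n + z·[5/7·y_n + 2/7·y_{n+1}] ⇒ (1 − 2/7z)y_{n+1} = (1 + 5/7z)y_n
  Hence R(z) = (1 + 5/7z)/(1 − 2/7z).

Find x<0 with |R(x)|<1.
x=-0.36: |R|=0.6736
R=−1: 1+5/7x = −1+2/7x ⇒ -3/7x=2 ⇒ x=2/(-3/7)=-4.6667
Confirm numerically:
  x=-4.044: |R|=0.87619 <1
  x=-2.898: |R|=0.58534 <1
  x=-2.897: |R|=0.58504 <1
  x=-5.137: |R|=1.08168 >1
  x=-4.938: |R|=1.04823 >1
  x=-4.789: |R|=1.02214 >1
So |R|<1 on (-4.6667, 0).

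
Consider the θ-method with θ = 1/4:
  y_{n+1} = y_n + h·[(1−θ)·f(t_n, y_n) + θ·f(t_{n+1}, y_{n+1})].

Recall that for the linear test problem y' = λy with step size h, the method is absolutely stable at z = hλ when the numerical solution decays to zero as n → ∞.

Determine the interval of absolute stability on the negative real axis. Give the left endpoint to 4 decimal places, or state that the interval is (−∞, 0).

z∈(-4.0000,0).

Test eqn y'=λy, z=hλ:
  y_{n+1} = y_n + z·[3/4·y_n + 1/4·y_{n+1}] ⇒ (1 − 1/4z)y_{n+1} = (1 + 3/4z)y_n
  Hence R(z) = (1 + 3/4z)/(1 − 1/4z).

Boundary: |R(x)|=1, x<0.
x=-1.42: |R|=0.0480
R=−1: 1+3/4x = −1+1/4x ⇒ -1/2x=2 ⇒ x=2/(-1/2)=-4.0000
Confirm numerically:
  x=-3.711: |R|=0.92504 <1
  x=-3.072: |R|=0.73756 <1
  x=-2.224: |R|=0.42931 <1
  x=-1.826: |R|=0.25369 <1
  x=-4.533: |R|=1.12493 >1
  x=-4.165: |R|=1.04042 >1
So |R|<1 on (-4.0000, 0).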